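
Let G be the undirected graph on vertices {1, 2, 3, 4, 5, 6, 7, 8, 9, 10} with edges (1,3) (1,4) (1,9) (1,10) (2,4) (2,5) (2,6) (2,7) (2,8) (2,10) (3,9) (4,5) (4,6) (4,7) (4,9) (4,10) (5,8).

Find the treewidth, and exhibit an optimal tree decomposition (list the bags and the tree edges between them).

Treewidth 2.
One such decomposition:
Bags: B1 = {1, 4, 10}  B2 = {2, 4, 10}  B3 = {1, 4, 9}  B4 = {1, 3, 9}  B5 = {2, 4, 7}  B6 = {2, 4, 6}  B7 = {2, 4, 5}  B8 = {2, 5, 8}
Tree: B1–B2, B1–B3, B3–B4, B2–B5, B5–B6, B5–B7, B7–B8

The largest bag has 3 vertices, giving width 2; this decomposition certifies tw(G) ≤ 2. On the other hand G contains the 3-clique {2, 5, 8}. A clique must lie in a single bag of any decomposition, so no decomposition can have width below 2. Therefore the treewidth is 2.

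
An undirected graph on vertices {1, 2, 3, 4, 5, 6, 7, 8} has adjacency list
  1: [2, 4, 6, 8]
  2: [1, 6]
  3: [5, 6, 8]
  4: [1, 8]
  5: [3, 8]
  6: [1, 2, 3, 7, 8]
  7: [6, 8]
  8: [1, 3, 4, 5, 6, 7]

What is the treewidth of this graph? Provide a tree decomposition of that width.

Every bag has size at most 3, so the width is 3 − 1 = 2 and tw(G) ≤ 2. On the other hand G contains the 3-clique {1, 4, 8}. A clique must lie in a single bag of any decomposition, so no decomposition can have width below 2. Hence tw(G) = 2 exactly.

Treewidth 2.
One optimal decomposition is:
Bags: B1 = {3, 6, 8}  B2 = {1, 6, 8}  B3 = {1, 4, 8}  B4 = {3, 5, 8}  B5 = {1, 2, 6}  B6 = {6, 7, 8}
Tree: B1–B2, B2–B3, B1–B4, B2–B5, B1–B6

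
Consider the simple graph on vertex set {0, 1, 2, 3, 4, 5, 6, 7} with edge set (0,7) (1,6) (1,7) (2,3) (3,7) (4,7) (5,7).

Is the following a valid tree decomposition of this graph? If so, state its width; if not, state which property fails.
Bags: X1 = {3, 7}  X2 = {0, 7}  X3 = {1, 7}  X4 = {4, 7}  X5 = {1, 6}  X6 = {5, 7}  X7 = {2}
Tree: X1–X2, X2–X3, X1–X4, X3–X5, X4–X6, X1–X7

No — edge (3,2) lies in no bag.

A tree decomposition must satisfy three properties: every vertex lies in some bag; for every edge, both endpoints lie together in some bag; and for every vertex, the bags containing it form a connected subtree. Here edge (3,2) lies in no bag, so the decomposition is invalid.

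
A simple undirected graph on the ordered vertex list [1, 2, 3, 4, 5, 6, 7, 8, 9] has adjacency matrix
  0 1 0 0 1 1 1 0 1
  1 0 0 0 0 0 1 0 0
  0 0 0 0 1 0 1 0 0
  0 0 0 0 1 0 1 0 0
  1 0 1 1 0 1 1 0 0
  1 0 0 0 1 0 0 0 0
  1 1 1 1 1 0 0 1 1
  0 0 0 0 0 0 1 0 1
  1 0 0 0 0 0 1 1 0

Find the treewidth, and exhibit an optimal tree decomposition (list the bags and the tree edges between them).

Each bag holds 3 vertices, so the decomposition has width 2, which upper-bounds the treewidth. On the other hand G contains the 3-clique {1, 5, 6}. A clique must lie in a single bag of any decomposition, so no decomposition can have width below 2. Combining the bounds, tw(G) = 2.

Treewidth 2.
One such decomposition:
Bags: B1 = {4, 5, 7}  B2 = {1, 5, 7}  B3 = {1, 2, 7}  B4 = {1, 5, 6}  B5 = {1, 7, 9}  B6 = {3, 5, 7}  B7 = {7, 8, 9}
Tree: B1–B2, B2–B3, B2–B4, B2–B5, B1–B6, B5–B7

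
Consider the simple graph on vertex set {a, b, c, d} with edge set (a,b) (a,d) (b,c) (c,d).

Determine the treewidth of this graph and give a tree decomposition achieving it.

The largest bag has 3 vertices, giving width 2; this decomposition certifies tw(G) ≤ 2. The edges a–b–c–d–a form a cycle, so G is not a tree and its treewidth is at least 2. Hence tw(G) = 2 exactly.

Treewidth 2.
One such decomposition:
Bags: B1 = {a, b, c}  B2 = {a, c, d}
Tree: B1–B2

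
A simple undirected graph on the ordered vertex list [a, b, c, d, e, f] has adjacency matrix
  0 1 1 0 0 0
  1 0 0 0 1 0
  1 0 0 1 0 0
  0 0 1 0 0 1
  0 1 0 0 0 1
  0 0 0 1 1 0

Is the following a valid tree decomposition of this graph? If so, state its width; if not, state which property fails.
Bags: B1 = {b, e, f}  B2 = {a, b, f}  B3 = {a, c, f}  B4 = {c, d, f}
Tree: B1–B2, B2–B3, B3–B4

Yes; width 2.

Every vertex of G appears in some bag (union = {a, b, c, d, e, f}); every edge is covered by a bag; and for each vertex v the set of bags containing v is connected in the bag tree. The decomposition is therefore valid. The largest bag has 3 vertices, so the width is 2.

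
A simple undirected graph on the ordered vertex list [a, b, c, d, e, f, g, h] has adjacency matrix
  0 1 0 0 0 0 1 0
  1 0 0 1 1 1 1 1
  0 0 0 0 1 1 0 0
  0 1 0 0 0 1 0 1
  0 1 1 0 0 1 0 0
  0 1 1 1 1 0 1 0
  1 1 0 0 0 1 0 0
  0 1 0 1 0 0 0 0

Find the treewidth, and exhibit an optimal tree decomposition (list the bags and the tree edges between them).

The largest bag has 3 vertices, giving width 2; this decomposition certifies tw(G) ≤ 2. On the other hand G contains the 3-clique {c, e, f}. A clique must lie in a single bag of any decomposition, so no decomposition can have width below 2. The upper and lower bounds meet at 2, so that is the treewidth.

Treewidth 2.
One such decomposition:
Bags: B1 = {b, f, g}  B2 = {b, d, f}  B3 = {b, d, h}  B4 = {b, e, f}  B5 = {a, b, g}  B6 = {c, e, f}
Tree: B1–B2, B2–B3, B2–B4, B1–B5, B4–B6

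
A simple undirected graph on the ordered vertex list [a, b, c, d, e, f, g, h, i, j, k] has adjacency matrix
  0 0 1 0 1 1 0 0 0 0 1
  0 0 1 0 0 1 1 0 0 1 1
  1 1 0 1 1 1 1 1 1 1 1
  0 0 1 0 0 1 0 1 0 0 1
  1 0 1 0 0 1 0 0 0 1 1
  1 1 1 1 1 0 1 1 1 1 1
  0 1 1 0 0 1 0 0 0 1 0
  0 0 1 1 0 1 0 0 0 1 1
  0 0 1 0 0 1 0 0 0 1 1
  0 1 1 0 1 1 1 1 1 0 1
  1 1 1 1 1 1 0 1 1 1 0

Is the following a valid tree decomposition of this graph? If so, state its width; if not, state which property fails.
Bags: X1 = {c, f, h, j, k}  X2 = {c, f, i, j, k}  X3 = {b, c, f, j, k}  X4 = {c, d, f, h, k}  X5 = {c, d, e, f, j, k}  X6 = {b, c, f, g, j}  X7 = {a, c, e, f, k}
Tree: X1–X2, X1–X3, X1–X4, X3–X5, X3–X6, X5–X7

A tree decomposition must satisfy three properties: every vertex lies in some bag; for every edge, both endpoints lie together in some bag; and for every vertex, the bags containing it form a connected subtree. Here bags containing vertex d are not connected in the tree, so the decomposition is invalid.

No — bags containing vertex d are not connected in the tree.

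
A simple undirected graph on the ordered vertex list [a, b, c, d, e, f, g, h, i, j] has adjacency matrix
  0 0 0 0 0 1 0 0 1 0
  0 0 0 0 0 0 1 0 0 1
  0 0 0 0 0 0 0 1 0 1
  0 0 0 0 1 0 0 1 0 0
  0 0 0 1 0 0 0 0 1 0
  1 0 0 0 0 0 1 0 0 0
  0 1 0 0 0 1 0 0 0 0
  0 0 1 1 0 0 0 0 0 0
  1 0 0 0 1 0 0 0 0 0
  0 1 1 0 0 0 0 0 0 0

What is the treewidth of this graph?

2

A width-2 tree decomposition is:
Bags: B1 = {a, f, g}  B2 = {a, b, g}  B3 = {a, b, j}  B4 = {a, c, j}  B5 = {a, c, h}  B6 = {a, d, h}  B7 = {a, d, e}  B8 = {a, e, i}
Tree: B1–B2, B2–B3, B3–B4, B4–B5, B5–B6, B6–B7, B7–B8
The largest bag has 3 vertices, giving width 2; this decomposition certifies tw(G) ≤ 2. Since a–f–g–b–j–c–h–d–e–i–a is a cycle in G, G is not acyclic. Forests are exactly the graphs of treewidth ≤ 1, so tw(G) ≥ 2. Therefore the treewidth is 2.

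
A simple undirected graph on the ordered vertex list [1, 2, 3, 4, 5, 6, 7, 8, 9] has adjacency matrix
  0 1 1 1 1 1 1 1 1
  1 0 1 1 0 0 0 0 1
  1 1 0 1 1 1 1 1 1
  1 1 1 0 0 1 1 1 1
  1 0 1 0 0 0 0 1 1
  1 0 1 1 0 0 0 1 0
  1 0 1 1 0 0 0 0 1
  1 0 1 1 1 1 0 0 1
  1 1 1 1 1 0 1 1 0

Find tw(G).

4

A width-4 tree decomposition is:
Bags: B1 = {1, 2, 3, 4, 9}  B2 = {1, 3, 4, 8, 9}  B3 = {1, 3, 4, 7, 9}  B4 = {1, 3, 5, 8, 9}  B5 = {1, 3, 4, 6, 8}
Tree: B1–B2, B2–B3, B2–B4, B2–B5
Each bag holds 5 vertices, so the decomposition has width 4, which upper-bounds the treewidth. For the lower bound, the 5 vertices {1, 3, 4, 8, 9} are pairwise adjacent, and any tree decomposition puts a clique entirely inside one bag — forcing width ≥ 4. Hence tw(G) = 4 exactly.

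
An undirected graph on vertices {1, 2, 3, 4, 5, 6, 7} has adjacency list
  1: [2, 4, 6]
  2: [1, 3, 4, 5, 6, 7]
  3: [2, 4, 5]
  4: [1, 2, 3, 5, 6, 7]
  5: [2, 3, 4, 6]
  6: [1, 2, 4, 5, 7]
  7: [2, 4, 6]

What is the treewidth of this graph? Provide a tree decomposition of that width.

Treewidth 3.
One optimal decomposition is:
Bags: B1 = {1, 2, 4, 6}  B2 = {2, 4, 5, 6}  B3 = {2, 3, 4, 5}  B4 = {2, 4, 6, 7}
Tree: B1–B2, B2–B3, B1–B4

Each bag holds 4 vertices, so the decomposition has width 3, which upper-bounds the treewidth. On the other hand G contains the 4-clique {2, 3, 4, 5}. A clique must lie in a single bag of any decomposition, so no decomposition can have width below 3. The upper and lower bounds meet at 3, so that is the treewidth.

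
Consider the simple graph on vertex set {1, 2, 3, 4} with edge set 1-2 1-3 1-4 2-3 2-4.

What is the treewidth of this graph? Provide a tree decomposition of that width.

Treewidth 2.
One optimal decomposition is:
Bags: B1 = {1, 2, 3}  B2 = {1, 2, 4}
Tree: B1–B2

Every bag has size at most 3, so the width is 3 − 1 = 2 and tw(G) ≤ 2. For the lower bound, the 3 vertices {1, 2, 3} are pairwise adjacent, and any tree decomposition puts a clique entirely inside one bag — forcing width ≥ 2. Combining the bounds, tw(G) = 2.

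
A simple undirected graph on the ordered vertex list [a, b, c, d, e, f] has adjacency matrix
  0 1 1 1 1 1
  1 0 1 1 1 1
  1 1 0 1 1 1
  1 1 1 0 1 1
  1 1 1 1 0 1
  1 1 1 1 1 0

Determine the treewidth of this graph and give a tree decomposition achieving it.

With just one bag of size 6, the width is 6 − 1 = 5, so tw(G) ≤ 5. For the lower bound, the 6 vertices {a, b, c, d, e, f} are pairwise adjacent, and any tree decomposition puts a clique entirely inside one bag — forcing width ≥ 5. Therefore the treewidth is 5.

Treewidth 5.
One such decomposition:
Bags: B1 = {a, b, c, d, e, f}
Tree: (single bag)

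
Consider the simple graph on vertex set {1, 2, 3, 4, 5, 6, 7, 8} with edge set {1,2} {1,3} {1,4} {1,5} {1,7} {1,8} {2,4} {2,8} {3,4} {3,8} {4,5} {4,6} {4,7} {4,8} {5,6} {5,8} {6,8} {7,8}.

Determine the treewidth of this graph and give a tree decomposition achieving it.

Each bag holds 4 vertices, so the decomposition has width 3, which upper-bounds the treewidth. Conversely, {1, 2, 4, 8} is a clique of size 4, and the vertices of any clique must share a bag in every tree decomposition; so some bag has ≥ 4 vertices and tw(G) ≥ 3. The upper and lower bounds meet at 3, so that is the treewidth.

Treewidth 3.
Bags: B1 = {1, 3, 4, 8}  B2 = {1, 4, 5, 8}  B3 = {1, 4, 7, 8}  B4 = {4, 5, 6, 8}  B5 = {1, 2, 4, 8}
Tree: B1–B2, B1–B3, B2–B4, B2–B5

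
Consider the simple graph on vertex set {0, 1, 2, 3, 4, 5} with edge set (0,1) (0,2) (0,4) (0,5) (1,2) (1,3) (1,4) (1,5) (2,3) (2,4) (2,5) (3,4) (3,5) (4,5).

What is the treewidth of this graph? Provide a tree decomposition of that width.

Treewidth 4.
Bags: B1 = {0, 1, 2, 4, 5}  B2 = {1, 2, 3, 4, 5}
Tree: B1–B2

The largest bag has 5 vertices, giving width 4; this decomposition certifies tw(G) ≤ 4. Conversely, {0, 1, 2, 4, 5} is a clique of size 5, and the vertices of any clique must share a bag in every tree decomposition; so some bag has ≥ 5 vertices and tw(G) ≥ 4. Hence tw(G) = 4 exactly.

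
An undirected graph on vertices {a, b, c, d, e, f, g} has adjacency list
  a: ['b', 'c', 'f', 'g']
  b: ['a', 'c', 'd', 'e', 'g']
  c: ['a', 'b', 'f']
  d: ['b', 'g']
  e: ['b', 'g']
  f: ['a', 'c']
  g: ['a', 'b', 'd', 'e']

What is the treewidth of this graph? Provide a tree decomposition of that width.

Treewidth 2.
Bags: B1 = {b, e, g}  B2 = {b, d, g}  B3 = {a, b, g}  B4 = {a, b, c}  B5 = {a, c, f}
Tree: B1–B2, B2–B3, B3–B4, B4–B5

Every bag has size at most 3, so the width is 3 − 1 = 2 and tw(G) ≤ 2. Conversely, {a, c, f} is a clique of size 3, and the vertices of any clique must share a bag in every tree decomposition; so some bag has ≥ 3 vertices and tw(G) ≥ 2. The upper and lower bounds meet at 2, so that is the treewidth.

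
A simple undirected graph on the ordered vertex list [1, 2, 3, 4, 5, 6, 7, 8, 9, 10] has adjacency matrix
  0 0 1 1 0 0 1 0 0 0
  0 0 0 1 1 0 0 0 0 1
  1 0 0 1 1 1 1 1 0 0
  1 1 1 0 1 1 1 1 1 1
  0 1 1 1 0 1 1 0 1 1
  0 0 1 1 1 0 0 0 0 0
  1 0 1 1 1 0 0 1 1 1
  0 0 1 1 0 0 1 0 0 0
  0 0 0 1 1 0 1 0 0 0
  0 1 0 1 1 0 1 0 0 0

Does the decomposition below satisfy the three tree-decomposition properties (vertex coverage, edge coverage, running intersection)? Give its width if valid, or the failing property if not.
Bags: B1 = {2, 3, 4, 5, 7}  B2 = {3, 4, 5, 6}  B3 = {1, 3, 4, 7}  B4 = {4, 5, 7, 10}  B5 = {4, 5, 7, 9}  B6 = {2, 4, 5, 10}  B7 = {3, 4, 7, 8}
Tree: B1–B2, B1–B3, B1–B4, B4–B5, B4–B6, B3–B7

A tree decomposition must satisfy three properties: every vertex lies in some bag; for every edge, both endpoints lie together in some bag; and for every vertex, the bags containing it form a connected subtree. Here bags containing vertex 2 are not connected in the tree, so the decomposition is invalid.

No — bags containing vertex 2 are not connected in the tree.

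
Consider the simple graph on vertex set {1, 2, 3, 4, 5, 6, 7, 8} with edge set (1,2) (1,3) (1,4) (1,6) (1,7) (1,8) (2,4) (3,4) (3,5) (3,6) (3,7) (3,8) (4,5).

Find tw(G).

2

A width-2 tree decomposition is:
Bags: B1 = {1, 3, 6}  B2 = {1, 3, 4}  B3 = {1, 3, 8}  B4 = {1, 3, 7}  B5 = {3, 4, 5}  B6 = {1, 2, 4}
Tree: B1–B2, B1–B3, B3–B4, B2–B5, B2–B6
Every bag has size at most 3, so the width is 3 − 1 = 2 and tw(G) ≤ 2. For the lower bound, the 3 vertices {1, 2, 4} are pairwise adjacent, and any tree decomposition puts a clique entirely inside one bag — forcing width ≥ 2. Therefore the treewidth is 2.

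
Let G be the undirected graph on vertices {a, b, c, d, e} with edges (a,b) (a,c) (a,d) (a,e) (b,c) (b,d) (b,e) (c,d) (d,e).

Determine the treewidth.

A width-3 tree decomposition is:
Bags: B1 = {a, b, c, d}  B2 = {a, b, d, e}
Tree: B1–B2
The largest bag has 4 vertices, giving width 3; this decomposition certifies tw(G) ≤ 3. Conversely, {a, b, d, e} is a clique of size 4, and the vertices of any clique must share a bag in every tree decomposition; so some bag has ≥ 4 vertices and tw(G) ≥ 3. Hence tw(G) = 3 exactly.

3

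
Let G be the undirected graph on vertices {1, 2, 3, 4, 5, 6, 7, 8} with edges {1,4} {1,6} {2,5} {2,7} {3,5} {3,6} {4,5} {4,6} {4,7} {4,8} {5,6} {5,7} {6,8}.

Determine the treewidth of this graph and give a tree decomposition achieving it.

Each bag holds 3 vertices, so the decomposition has width 2, which upper-bounds the treewidth. Conversely, {2, 5, 7} is a clique of size 3, and the vertices of any clique must share a bag in every tree decomposition; so some bag has ≥ 3 vertices and tw(G) ≥ 2. Combining the bounds, tw(G) = 2.

Treewidth 2.
Bags: B1 = {4, 5, 7}  B2 = {4, 5, 6}  B3 = {3, 5, 6}  B4 = {4, 6, 8}  B5 = {1, 4, 6}  B6 = {2, 5, 7}
Tree: B1–B2, B2–B3, B2–B4, B4–B5, B1–B6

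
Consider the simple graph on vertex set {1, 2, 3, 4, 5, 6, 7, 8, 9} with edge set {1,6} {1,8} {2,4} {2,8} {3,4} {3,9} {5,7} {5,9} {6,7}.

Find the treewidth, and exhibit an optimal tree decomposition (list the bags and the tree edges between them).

Treewidth 2.
One optimal decomposition is:
Bags: B1 = {5, 6, 7}  B2 = {1, 5, 6}  B3 = {1, 5, 8}  B4 = {2, 5, 8}  B5 = {2, 4, 5}  B6 = {3, 4, 5}  B7 = {3, 5, 9}
Tree: B1–B2, B2–B3, B3–B4, B4–B5, B5–B6, B6–B7

The largest bag has 3 vertices, giving width 2; this decomposition certifies tw(G) ≤ 2. Since 5–7–6–1–8–2–4–3–9–5 is a cycle in G, G is not acyclic. Forests are exactly the graphs of treewidth ≤ 1, so tw(G) ≥ 2. Hence tw(G) = 2 exactly.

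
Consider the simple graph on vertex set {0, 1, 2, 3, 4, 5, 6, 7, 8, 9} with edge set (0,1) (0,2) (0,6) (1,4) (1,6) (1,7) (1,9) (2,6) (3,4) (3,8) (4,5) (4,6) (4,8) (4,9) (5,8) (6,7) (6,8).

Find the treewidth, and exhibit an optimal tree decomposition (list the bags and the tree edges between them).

Each bag holds 3 vertices, so the decomposition has width 2, which upper-bounds the treewidth. Conversely, {0, 1, 6} is a clique of size 3, and the vertices of any clique must share a bag in every tree decomposition; so some bag has ≥ 3 vertices and tw(G) ≥ 2. Hence tw(G) = 2 exactly.

Treewidth 2.
Bags: B1 = {1, 4, 6}  B2 = {1, 6, 7}  B3 = {4, 6, 8}  B4 = {0, 1, 6}  B5 = {4, 5, 8}  B6 = {0, 2, 6}  B7 = {1, 4, 9}  B8 = {3, 4, 8}
Tree: B1–B2, B1–B3, B1–B4, B3–B5, B4–B6, B1–B7, B3–B8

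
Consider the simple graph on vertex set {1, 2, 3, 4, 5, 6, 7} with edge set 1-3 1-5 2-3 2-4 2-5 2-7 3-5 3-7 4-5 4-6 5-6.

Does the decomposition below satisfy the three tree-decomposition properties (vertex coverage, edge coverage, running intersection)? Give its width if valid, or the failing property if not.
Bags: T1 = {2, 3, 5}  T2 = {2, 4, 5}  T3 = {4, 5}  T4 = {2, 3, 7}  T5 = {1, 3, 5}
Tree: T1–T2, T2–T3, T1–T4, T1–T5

No — vertex 6 appears in no bag.

A tree decomposition must satisfy three properties: every vertex lies in some bag; for every edge, both endpoints lie together in some bag; and for every vertex, the bags containing it form a connected subtree. Here vertex 6 appears in no bag, so the decomposition is invalid.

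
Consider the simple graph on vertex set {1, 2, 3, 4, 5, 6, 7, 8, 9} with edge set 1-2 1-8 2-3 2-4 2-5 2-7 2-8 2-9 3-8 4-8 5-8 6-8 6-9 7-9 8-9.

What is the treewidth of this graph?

2

A width-2 tree decomposition is:
Bags: B1 = {2, 8, 9}  B2 = {2, 7, 9}  B3 = {2, 5, 8}  B4 = {2, 3, 8}  B5 = {6, 8, 9}  B6 = {2, 4, 8}  B7 = {1, 2, 8}
Tree: B1–B2, B1–B3, B1–B4, B1–B5, B1–B6, B6–B7
Every bag has size at most 3, so the width is 3 − 1 = 2 and tw(G) ≤ 2. For the lower bound, the 3 vertices {1, 2, 8} are pairwise adjacent, and any tree decomposition puts a clique entirely inside one bag — forcing width ≥ 2. Therefore the treewidth is 2.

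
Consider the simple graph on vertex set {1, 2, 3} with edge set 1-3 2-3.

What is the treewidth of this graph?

1

A width-1 tree decomposition is:
Bags: B1 = {2, 3}  B2 = {1, 3}
Tree: B1–B2
The largest bag has 2 vertices, giving width 1; this decomposition certifies tw(G) ≤ 1. Any graph with an edge has treewidth ≥ 1, and G has the edge 3–2. The upper and lower bounds meet at 1, so that is the treewidth.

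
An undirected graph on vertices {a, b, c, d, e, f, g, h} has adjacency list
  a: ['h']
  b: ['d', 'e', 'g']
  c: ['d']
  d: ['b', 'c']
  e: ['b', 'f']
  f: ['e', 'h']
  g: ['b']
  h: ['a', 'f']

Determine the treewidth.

1

A width-1 tree decomposition is:
Bags: B1 = {b, d}  B2 = {b, e}  B3 = {e, f}  B4 = {f, h}  B5 = {a, h}  B6 = {c, d}  B7 = {b, g}
Tree: B1–B2, B2–B3, B3–B4, B4–B5, B1–B6, B2–B7
Every bag has size at most 2, so the width is 2 − 1 = 1 and tw(G) ≤ 1. Any graph with an edge has treewidth ≥ 1, and G has the edge d–b. Hence tw(G) = 1 exactly.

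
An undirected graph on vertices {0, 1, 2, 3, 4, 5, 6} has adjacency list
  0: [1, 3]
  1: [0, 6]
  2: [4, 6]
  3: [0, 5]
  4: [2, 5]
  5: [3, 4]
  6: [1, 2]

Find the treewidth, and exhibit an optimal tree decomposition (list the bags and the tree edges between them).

Treewidth 2.
Bags: B1 = {0, 3, 5}  B2 = {0, 4, 5}  B3 = {0, 2, 4}  B4 = {0, 2, 6}  B5 = {0, 1, 6}
Tree: B1–B2, B2–B3, B3–B4, B4–B5

Every bag has size at most 3, so the width is 3 − 1 = 2 and tw(G) ≤ 2. The edges 0–3–5–4–2–6–1–0 form a cycle, so G is not a tree and its treewidth is at least 2. Combining the bounds, tw(G) = 2.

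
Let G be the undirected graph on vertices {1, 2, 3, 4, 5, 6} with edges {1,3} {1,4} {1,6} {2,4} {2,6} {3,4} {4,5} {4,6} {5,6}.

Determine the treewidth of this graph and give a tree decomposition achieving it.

Treewidth 2.
One such decomposition:
Bags: B1 = {1, 3, 4}  B2 = {1, 4, 6}  B3 = {4, 5, 6}  B4 = {2, 4, 6}
Tree: B1–B2, B2–B3, B3–B4

Every bag has size at most 3, so the width is 3 − 1 = 2 and tw(G) ≤ 2. On the other hand G contains the 3-clique {1, 3, 4}. A clique must lie in a single bag of any decomposition, so no decomposition can have width below 2. Combining the bounds, tw(G) = 2.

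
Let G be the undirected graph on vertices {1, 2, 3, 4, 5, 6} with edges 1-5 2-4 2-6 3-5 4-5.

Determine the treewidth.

A width-1 tree decomposition is:
Bags: B1 = {1, 5}  B2 = {3, 5}  B3 = {4, 5}  B4 = {2, 4}  B5 = {2, 6}
Tree: B1–B2, B2–B3, B3–B4, B4–B5
Every bag has size at most 2, so the width is 2 − 1 = 1 and tw(G) ≤ 1. Since G has at least one edge (e.g. 5–1), it is not an edgeless graph, so tw(G) ≥ 1. Therefore the treewidth is 1.

1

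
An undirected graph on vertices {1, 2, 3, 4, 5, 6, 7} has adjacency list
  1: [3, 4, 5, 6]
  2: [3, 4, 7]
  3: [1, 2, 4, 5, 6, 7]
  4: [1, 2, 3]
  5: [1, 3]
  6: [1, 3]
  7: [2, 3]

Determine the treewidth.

2

A width-2 tree decomposition is:
Bags: B1 = {1, 3, 4}  B2 = {1, 3, 5}  B3 = {2, 3, 4}  B4 = {2, 3, 7}  B5 = {1, 3, 6}
Tree: B1–B2, B1–B3, B3–B4, B2–B5
The largest bag has 3 vertices, giving width 2; this decomposition certifies tw(G) ≤ 2. Conversely, {1, 3, 4} is a clique of size 3, and the vertices of any clique must share a bag in every tree decomposition; so some bag has ≥ 3 vertices and tw(G) ≥ 2. Hence tw(G) = 2 exactly.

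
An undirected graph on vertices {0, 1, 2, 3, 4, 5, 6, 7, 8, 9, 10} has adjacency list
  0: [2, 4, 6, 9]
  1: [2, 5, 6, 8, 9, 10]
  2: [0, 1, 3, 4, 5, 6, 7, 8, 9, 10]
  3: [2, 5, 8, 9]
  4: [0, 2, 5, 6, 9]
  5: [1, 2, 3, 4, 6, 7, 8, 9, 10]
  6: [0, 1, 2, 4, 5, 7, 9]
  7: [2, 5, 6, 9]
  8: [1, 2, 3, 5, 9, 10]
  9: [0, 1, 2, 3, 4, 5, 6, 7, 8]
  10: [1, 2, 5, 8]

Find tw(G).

A width-4 tree decomposition is:
Bags: B1 = {1, 2, 5, 8, 9}  B2 = {1, 2, 5, 6, 9}  B3 = {2, 3, 5, 8, 9}  B4 = {1, 2, 5, 8, 10}  B5 = {2, 5, 6, 7, 9}  B6 = {2, 4, 5, 6, 9}  B7 = {0, 2, 4, 6, 9}
Tree: B1–B2, B1–B3, B1–B4, B2–B5, B5–B6, B6–B7
Every bag has size at most 5, so the width is 5 − 1 = 4 and tw(G) ≤ 4. Conversely, {0, 2, 4, 6, 9} is a clique of size 5, and the vertices of any clique must share a bag in every tree decomposition; so some bag has ≥ 5 vertices and tw(G) ≥ 4. Therefore the treewidth is 4.

4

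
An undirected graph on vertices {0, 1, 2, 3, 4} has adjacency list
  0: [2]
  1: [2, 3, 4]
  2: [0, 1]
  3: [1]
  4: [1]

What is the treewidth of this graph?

A width-1 tree decomposition is:
Bags: B1 = {1, 3}  B2 = {1, 2}  B3 = {1, 4}  B4 = {0, 2}
Tree: B1–B2, B1–B3, B2–B4
Each bag holds 2 vertices, so the decomposition has width 1, which upper-bounds the treewidth. Any graph with an edge has treewidth ≥ 1, and G has the edge 1–3. Therefore the treewidth is 1.

1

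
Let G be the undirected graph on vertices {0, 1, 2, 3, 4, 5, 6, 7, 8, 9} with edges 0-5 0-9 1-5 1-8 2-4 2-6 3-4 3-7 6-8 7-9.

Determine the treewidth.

2

A width-2 tree decomposition is:
Bags: B1 = {0, 1, 5}  B2 = {0, 1, 8}  B3 = {0, 6, 8}  B4 = {0, 2, 6}  B5 = {0, 2, 4}  B6 = {0, 3, 4}  B7 = {0, 3, 7}  B8 = {0, 7, 9}
Tree: B1–B2, B2–B3, B3–B4, B4–B5, B5–B6, B6–B7, B7–B8
Every bag has size at most 3, so the width is 3 − 1 = 2 and tw(G) ≤ 2. Since 0–5–1–8–6–2–4–3–7–9–0 is a cycle in G, G is not acyclic. Forests are exactly the graphs of treewidth ≤ 1, so tw(G) ≥ 2. The upper and lower bounds meet at 2, so that is the treewidth.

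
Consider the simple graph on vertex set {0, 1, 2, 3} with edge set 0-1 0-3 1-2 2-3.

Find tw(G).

A width-2 tree decomposition is:
Bags: B1 = {1, 2, 3}  B2 = {0, 1, 3}
Tree: B1–B2
Every bag has size at most 3, so the width is 3 − 1 = 2 and tw(G) ≤ 2. Since 3–2–1–0–3 is a cycle in G, G is not acyclic. Forests are exactly the graphs of treewidth ≤ 1, so tw(G) ≥ 2. The upper and lower bounds meet at 2, so that is the treewidth.

2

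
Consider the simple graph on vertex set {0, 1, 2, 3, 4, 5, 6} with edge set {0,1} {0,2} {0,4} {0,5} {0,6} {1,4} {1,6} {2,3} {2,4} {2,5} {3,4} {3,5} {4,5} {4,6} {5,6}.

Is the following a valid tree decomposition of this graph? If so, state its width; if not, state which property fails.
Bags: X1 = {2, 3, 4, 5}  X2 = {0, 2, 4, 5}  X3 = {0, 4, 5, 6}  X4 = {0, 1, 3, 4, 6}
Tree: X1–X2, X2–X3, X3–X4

A tree decomposition must satisfy three properties: every vertex lies in some bag; for every edge, both endpoints lie together in some bag; and for every vertex, the bags containing it form a connected subtree. Here bags containing vertex 3 are not connected in the tree, so the decomposition is invalid.

No — bags containing vertex 3 are not connected in the tree.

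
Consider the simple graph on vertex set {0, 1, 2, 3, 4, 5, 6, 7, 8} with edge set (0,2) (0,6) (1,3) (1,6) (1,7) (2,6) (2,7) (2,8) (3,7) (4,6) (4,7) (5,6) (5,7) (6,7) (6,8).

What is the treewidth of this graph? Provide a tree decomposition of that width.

Treewidth 2.
One such decomposition:
Bags: B1 = {2, 6, 8}  B2 = {2, 6, 7}  B3 = {1, 6, 7}  B4 = {1, 3, 7}  B5 = {5, 6, 7}  B6 = {0, 2, 6}  B7 = {4, 6, 7}
Tree: B1–B2, B2–B3, B3–B4, B3–B5, B2–B6, B5–B7

The largest bag has 3 vertices, giving width 2; this decomposition certifies tw(G) ≤ 2. Conversely, {1, 3, 7} is a clique of size 3, and the vertices of any clique must share a bag in every tree decomposition; so some bag has ≥ 3 vertices and tw(G) ≥ 2. Hence tw(G) = 2 exactly.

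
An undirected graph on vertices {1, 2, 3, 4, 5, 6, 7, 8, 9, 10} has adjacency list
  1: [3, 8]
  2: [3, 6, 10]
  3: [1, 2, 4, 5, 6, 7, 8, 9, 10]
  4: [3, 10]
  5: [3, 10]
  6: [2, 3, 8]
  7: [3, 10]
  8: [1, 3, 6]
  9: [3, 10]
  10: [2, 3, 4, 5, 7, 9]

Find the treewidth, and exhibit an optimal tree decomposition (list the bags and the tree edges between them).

Treewidth 2.
Bags: B1 = {2, 3, 10}  B2 = {3, 4, 10}  B3 = {2, 3, 6}  B4 = {3, 7, 10}  B5 = {3, 9, 10}  B6 = {3, 6, 8}  B7 = {1, 3, 8}  B8 = {3, 5, 10}
Tree: B1–B2, B1–B3, B1–B4, B4–B5, B3–B6, B6–B7, B2–B8

The largest bag has 3 vertices, giving width 2; this decomposition certifies tw(G) ≤ 2. For the lower bound, the 3 vertices {1, 3, 8} are pairwise adjacent, and any tree decomposition puts a clique entirely inside one bag — forcing width ≥ 2. Hence tw(G) = 2 exactly.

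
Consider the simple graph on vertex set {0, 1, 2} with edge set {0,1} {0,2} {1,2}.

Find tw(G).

A width-2 tree decomposition is:
Bags: B1 = {0, 1, 2}
Tree: (single bag)
With just one bag of size 3, the width is 3 − 1 = 2, so tw(G) ≤ 2. On the other hand G contains the 3-clique {0, 1, 2}. A clique must lie in a single bag of any decomposition, so no decomposition can have width below 2. The upper and lower bounds meet at 2, so that is the treewidth.

2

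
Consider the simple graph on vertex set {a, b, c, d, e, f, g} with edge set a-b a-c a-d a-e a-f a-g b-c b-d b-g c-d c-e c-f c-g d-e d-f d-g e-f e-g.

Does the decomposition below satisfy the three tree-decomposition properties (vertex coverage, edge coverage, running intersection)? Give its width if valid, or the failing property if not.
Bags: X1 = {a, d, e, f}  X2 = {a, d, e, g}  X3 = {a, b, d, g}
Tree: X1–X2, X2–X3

No — vertex c appears in no bag.

A tree decomposition must satisfy three properties: every vertex lies in some bag; for every edge, both endpoints lie together in some bag; and for every vertex, the bags containing it form a connected subtree. Here vertex c appears in no bag, so the decomposition is invalid.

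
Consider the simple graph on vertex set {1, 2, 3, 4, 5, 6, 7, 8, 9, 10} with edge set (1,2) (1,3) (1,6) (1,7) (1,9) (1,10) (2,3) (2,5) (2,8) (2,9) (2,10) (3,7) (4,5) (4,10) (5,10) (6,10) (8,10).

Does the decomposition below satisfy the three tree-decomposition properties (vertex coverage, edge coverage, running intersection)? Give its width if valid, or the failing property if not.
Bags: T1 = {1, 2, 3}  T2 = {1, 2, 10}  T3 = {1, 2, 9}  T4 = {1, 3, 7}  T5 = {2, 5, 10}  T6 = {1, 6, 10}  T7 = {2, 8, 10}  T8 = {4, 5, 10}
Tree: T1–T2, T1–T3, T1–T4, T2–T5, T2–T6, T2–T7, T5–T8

Checking the three conditions: (i) the bags cover all of {1, 2, 3, 4, 5, 6, 7, 8, 9, 10}; (ii) for each edge, some bag contains both endpoints; (iii) the bags containing any fixed vertex form a subtree. All hold, so the decomposition is valid with width 3 − 1 = 2.

Yes; width 2.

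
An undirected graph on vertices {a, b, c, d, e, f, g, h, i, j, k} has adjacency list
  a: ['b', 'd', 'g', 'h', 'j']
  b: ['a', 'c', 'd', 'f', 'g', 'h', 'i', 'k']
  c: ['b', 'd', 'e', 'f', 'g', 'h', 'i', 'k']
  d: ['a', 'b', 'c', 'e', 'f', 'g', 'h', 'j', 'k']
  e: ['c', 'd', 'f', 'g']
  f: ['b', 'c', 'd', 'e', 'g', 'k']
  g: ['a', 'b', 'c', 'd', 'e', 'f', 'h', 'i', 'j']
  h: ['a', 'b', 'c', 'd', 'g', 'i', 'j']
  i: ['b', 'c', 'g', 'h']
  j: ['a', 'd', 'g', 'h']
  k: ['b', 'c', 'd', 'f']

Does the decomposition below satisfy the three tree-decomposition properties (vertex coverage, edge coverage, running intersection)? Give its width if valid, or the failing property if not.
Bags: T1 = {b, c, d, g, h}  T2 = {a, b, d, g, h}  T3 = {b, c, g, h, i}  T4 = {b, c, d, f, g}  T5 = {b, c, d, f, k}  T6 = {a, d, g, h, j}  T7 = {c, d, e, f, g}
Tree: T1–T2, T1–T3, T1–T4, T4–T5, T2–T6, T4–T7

Vertex coverage: the bags together contain {a, b, c, d, e, f, g, h, i, j, k}, the full vertex set. Edge coverage: each edge of G has both endpoints in at least one bag. Running intersection: for every vertex, the bags containing it form a connected subtree. All three properties hold, so this is a valid tree decomposition of width max|bag| − 1 = 4, and hence tw(G) ≤ 4.

Yes; width 4.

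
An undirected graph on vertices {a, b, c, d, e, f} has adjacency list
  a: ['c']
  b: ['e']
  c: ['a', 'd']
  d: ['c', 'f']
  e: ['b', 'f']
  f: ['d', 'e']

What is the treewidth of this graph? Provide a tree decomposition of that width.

Each bag holds 2 vertices, so the decomposition has width 1, which upper-bounds the treewidth. Since G has at least one edge (e.g. a–c), it is not an edgeless graph, so tw(G) ≥ 1. The upper and lower bounds meet at 1, so that is the treewidth.

Treewidth 1.
One such decomposition:
Bags: B1 = {a, c}  B2 = {c, d}  B3 = {d, f}  B4 = {e, f}  B5 = {b, e}
Tree: B1–B2, B2–B3, B3–B4, B4–B5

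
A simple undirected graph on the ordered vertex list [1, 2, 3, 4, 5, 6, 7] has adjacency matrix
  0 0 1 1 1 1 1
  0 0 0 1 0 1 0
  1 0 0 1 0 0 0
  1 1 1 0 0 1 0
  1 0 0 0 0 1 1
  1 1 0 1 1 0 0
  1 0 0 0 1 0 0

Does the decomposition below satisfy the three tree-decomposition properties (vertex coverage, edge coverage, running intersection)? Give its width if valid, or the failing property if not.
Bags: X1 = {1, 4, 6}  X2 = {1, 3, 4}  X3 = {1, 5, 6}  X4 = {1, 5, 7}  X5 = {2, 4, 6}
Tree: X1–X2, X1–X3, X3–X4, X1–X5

Checking the three conditions: (i) the bags cover all of {1, 2, 3, 4, 5, 6, 7}; (ii) for each edge, some bag contains both endpoints; (iii) the bags containing any fixed vertex form a subtree. All hold, so the decomposition is valid with width 3 − 1 = 2.

Yes; width 2.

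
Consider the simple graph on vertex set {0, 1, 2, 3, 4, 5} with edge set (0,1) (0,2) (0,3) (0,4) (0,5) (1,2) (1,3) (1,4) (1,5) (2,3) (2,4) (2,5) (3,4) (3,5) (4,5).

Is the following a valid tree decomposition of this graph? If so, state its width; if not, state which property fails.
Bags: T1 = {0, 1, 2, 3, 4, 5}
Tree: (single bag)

Yes; width 5.

Vertex coverage: the bags together contain {0, 1, 2, 3, 4, 5}, the full vertex set. Edge coverage: each edge of G has both endpoints in at least one bag. Running intersection: for every vertex, the bags containing it form a connected subtree. All three properties hold, so this is a valid tree decomposition of width max|bag| − 1 = 5, and hence tw(G) ≤ 5.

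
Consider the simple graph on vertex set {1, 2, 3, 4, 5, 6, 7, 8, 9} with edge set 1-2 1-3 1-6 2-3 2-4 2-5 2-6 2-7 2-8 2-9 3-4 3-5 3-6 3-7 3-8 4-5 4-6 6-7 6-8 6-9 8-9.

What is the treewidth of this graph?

3

A width-3 tree decomposition is:
Bags: B1 = {2, 3, 4, 6}  B2 = {2, 3, 4, 5}  B3 = {2, 3, 6, 8}  B4 = {2, 3, 6, 7}  B5 = {1, 2, 3, 6}  B6 = {2, 6, 8, 9}
Tree: B1–B2, B1–B3, B1–B4, B3–B5, B3–B6
Each bag holds 4 vertices, so the decomposition has width 3, which upper-bounds the treewidth. On the other hand G contains the 4-clique {2, 6, 8, 9}. A clique must lie in a single bag of any decomposition, so no decomposition can have width below 3. Combining the bounds, tw(G) = 3.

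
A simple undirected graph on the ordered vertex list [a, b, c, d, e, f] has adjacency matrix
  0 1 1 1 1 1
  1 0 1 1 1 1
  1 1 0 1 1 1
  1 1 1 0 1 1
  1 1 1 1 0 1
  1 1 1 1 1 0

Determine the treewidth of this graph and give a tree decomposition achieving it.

Treewidth 5.
One such decomposition:
Bags: B1 = {a, b, c, d, e, f}
Tree: (single bag)

With just one bag of size 6, the width is 6 − 1 = 5, so tw(G) ≤ 5. For the lower bound, the 6 vertices {a, b, c, d, e, f} are pairwise adjacent, and any tree decomposition puts a clique entirely inside one bag — forcing width ≥ 5. Therefore the treewidth is 5.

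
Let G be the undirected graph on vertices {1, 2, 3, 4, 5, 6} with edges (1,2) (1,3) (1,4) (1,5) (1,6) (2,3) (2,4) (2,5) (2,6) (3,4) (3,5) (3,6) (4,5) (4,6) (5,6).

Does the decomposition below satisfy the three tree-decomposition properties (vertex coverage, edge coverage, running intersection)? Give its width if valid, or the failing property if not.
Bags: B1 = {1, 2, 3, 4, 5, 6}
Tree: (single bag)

Yes; width 5.

Checking the three conditions: (i) the bags cover all of {1, 2, 3, 4, 5, 6}; (ii) for each edge, some bag contains both endpoints; (iii) the bags containing any fixed vertex form a subtree. All hold, so the decomposition is valid with width 6 − 1 = 5.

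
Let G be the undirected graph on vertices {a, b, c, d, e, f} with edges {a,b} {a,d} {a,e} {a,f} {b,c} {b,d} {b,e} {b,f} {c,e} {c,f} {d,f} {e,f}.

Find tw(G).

A width-3 tree decomposition is:
Bags: B1 = {b, c, e, f}  B2 = {a, b, e, f}  B3 = {a, b, d, f}
Tree: B1–B2, B2–B3
The largest bag has 4 vertices, giving width 3; this decomposition certifies tw(G) ≤ 3. On the other hand G contains the 4-clique {a, b, d, f}. A clique must lie in a single bag of any decomposition, so no decomposition can have width below 3. Hence tw(G) = 3 exactly.

3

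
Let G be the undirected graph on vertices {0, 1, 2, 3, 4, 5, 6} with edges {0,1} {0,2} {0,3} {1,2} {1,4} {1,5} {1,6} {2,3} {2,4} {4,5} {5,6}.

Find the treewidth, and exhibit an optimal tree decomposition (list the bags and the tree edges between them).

Treewidth 2.
One such decomposition:
Bags: B1 = {1, 4, 5}  B2 = {1, 2, 4}  B3 = {0, 1, 2}  B4 = {0, 2, 3}  B5 = {1, 5, 6}
Tree: B1–B2, B2–B3, B3–B4, B1–B5

Every bag has size at most 3, so the width is 3 − 1 = 2 and tw(G) ≤ 2. On the other hand G contains the 3-clique {0, 1, 2}. A clique must lie in a single bag of any decomposition, so no decomposition can have width below 2. Combining the bounds, tw(G) = 2.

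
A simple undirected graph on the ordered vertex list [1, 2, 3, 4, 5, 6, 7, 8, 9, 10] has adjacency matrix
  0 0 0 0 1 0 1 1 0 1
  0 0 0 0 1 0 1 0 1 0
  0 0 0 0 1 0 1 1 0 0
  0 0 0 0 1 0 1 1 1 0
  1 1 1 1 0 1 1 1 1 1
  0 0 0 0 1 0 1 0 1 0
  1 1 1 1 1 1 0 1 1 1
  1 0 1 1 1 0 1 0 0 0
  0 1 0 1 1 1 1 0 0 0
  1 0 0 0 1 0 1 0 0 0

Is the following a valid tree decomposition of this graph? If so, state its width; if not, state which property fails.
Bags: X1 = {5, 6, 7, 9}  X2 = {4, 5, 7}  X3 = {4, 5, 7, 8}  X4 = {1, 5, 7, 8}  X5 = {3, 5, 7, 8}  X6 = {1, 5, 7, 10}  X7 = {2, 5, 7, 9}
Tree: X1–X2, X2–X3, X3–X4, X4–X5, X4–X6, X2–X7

A tree decomposition must satisfy three properties: every vertex lies in some bag; for every edge, both endpoints lie together in some bag; and for every vertex, the bags containing it form a connected subtree. Here edge (9,4) lies in no bag, so the decomposition is invalid.

No — edge (9,4) lies in no bag.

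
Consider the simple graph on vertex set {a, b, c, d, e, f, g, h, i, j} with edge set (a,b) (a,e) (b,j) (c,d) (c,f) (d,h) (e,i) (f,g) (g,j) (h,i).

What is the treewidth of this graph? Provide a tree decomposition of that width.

Treewidth 2.
One such decomposition:
Bags: B1 = {a, e, i}  B2 = {a, h, i}  B3 = {a, d, h}  B4 = {a, c, d}  B5 = {a, c, f}  B6 = {a, f, g}  B7 = {a, g, j}  B8 = {a, b, j}
Tree: B1–B2, B2–B3, B3–B4, B4–B5, B5–B6, B6–B7, B7–B8

Each bag holds 3 vertices, so the decomposition has width 2, which upper-bounds the treewidth. Since a–e–i–h–d–c–f–g–j–b–a is a cycle in G, G is not acyclic. Forests are exactly the graphs of treewidth ≤ 1, so tw(G) ≥ 2. Hence tw(G) = 2 exactly.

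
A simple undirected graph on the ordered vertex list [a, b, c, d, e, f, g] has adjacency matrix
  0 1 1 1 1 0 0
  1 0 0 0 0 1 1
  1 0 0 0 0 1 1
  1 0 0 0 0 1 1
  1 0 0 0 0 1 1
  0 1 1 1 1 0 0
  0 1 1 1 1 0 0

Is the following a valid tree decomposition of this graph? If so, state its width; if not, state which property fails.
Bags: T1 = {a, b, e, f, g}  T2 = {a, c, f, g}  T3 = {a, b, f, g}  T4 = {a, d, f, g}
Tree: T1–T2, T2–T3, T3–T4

A tree decomposition must satisfy three properties: every vertex lies in some bag; for every edge, both endpoints lie together in some bag; and for every vertex, the bags containing it form a connected subtree. Here bags containing vertex b are not connected in the tree, so the decomposition is invalid.

No — bags containing vertex b are not connected in the tree.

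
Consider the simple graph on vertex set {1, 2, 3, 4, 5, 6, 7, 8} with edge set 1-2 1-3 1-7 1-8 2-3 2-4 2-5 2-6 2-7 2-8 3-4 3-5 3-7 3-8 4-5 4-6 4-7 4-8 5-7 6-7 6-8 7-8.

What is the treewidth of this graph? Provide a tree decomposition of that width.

Treewidth 4.
Bags: B1 = {2, 3, 4, 5, 7}  B2 = {2, 3, 4, 7, 8}  B3 = {2, 4, 6, 7, 8}  B4 = {1, 2, 3, 7, 8}
Tree: B1–B2, B2–B3, B2–B4

Each bag holds 5 vertices, so the decomposition has width 4, which upper-bounds the treewidth. For the lower bound, the 5 vertices {1, 2, 3, 7, 8} are pairwise adjacent, and any tree decomposition puts a clique entirely inside one bag — forcing width ≥ 4. Combining the bounds, tw(G) = 4.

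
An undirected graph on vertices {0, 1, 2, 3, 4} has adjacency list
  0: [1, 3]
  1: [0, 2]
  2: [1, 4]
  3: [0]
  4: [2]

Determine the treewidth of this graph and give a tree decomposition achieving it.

Each bag holds 2 vertices, so the decomposition has width 1, which upper-bounds the treewidth. Any graph with an edge has treewidth ≥ 1, and G has the edge 3–0. Hence tw(G) = 1 exactly.

Treewidth 1.
One optimal decomposition is:
Bags: B1 = {0, 3}  B2 = {0, 1}  B3 = {1, 2}  B4 = {2, 4}
Tree: B1–B2, B2–B3, B3–B4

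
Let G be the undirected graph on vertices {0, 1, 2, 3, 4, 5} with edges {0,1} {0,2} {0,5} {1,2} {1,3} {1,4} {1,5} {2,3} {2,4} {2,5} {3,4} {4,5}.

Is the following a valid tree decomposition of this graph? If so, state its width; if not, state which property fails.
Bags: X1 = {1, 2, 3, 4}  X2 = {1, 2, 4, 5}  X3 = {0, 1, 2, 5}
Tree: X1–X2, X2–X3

Yes; width 3.

Vertex coverage: the bags together contain {0, 1, 2, 3, 4, 5}, the full vertex set. Edge coverage: each edge of G has both endpoints in at least one bag. Running intersection: for every vertex, the bags containing it form a connected subtree. All three properties hold, so this is a valid tree decomposition of width max|bag| − 1 = 3, and hence tw(G) ≤ 3.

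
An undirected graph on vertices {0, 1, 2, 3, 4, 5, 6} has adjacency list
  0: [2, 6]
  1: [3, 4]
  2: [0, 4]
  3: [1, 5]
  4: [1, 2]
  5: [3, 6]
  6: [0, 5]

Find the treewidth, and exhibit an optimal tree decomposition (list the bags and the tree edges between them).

Treewidth 2.
One such decomposition:
Bags: B1 = {1, 2, 4}  B2 = {1, 2, 3}  B3 = {2, 3, 5}  B4 = {2, 5, 6}  B5 = {0, 2, 6}
Tree: B1–B2, B2–B3, B3–B4, B4–B5

The largest bag has 3 vertices, giving width 2; this decomposition certifies tw(G) ≤ 2. For the lower bound, G contains the cycle 2–4–1–3–5–6–0–2, so G is not a forest; only forests have treewidth ≤ 1, hence tw(G) ≥ 2. Therefore the treewidth is 2.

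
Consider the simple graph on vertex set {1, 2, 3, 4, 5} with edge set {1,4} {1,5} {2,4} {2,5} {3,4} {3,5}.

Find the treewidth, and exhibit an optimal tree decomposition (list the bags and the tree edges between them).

Every bag has size at most 3, so the width is 3 − 1 = 2 and tw(G) ≤ 2. Since 4–2–5–3–4 is a cycle in G, G is not acyclic. Forests are exactly the graphs of treewidth ≤ 1, so tw(G) ≥ 2. Hence tw(G) = 2 exactly.

Treewidth 2.
One such decomposition:
Bags: B1 = {2, 4, 5}  B2 = {3, 4, 5}  B3 = {1, 4, 5}
Tree: B1–B2, B2–B3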